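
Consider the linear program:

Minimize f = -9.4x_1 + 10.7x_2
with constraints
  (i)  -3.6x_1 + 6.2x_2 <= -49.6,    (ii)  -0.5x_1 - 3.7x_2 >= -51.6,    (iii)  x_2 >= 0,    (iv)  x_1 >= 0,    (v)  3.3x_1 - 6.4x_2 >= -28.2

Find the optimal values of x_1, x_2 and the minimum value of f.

x_1 = 103.2, x_2 = 0, minimum f = -970.08

Feasible corners and f = -9.4x_1 + 10.7x_2:
  (25172/821, 8048/821) → f = -752516/4105
  (124/9, 0) → f = -5828/45
  (516/5, 0) → f = -24252/25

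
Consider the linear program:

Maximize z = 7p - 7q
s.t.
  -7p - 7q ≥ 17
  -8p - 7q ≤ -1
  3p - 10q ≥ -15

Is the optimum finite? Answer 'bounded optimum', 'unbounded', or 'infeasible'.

unbounded

From the feasible point (18, -143/7), moving in the direction (7, -7) keeps every constraint satisfied while z increases without bound.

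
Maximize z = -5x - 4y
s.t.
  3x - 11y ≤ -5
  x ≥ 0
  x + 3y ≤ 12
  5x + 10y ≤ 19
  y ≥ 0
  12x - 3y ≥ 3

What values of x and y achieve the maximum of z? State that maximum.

Corner points and z = -5x - 4y:
  (159/85, 82/85) → z = -1123/85
  (16/41, 23/41) → z = -172/41
  (29/45, 71/45) → z = -143/15

At the optimal vertex, 3x - 11y = -5 and 12x - 3y = 3.
Solving simultaneously gives x = 16/41, y = 23/41.

x = 16/41, y = 23/41, maximum z = -172/41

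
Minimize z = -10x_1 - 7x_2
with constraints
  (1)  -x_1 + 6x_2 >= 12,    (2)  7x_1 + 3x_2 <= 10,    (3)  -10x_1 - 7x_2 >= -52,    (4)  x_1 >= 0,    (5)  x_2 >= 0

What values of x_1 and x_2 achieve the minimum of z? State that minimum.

x_1 = 0, x_2 = 10/3, minimum z = -70/3

Feasible corners and z = -10x_1 - 7x_2:
  (8/15, 94/45) → z = -898/45
  (0, 2) → z = -14
  (0, 10/3) → z = -70/3

The binding constraints are 7x_1 + 3x_2 = 10 and x_1 = 0.
Solving simultaneously gives x_1 = 0, x_2 = 10/3.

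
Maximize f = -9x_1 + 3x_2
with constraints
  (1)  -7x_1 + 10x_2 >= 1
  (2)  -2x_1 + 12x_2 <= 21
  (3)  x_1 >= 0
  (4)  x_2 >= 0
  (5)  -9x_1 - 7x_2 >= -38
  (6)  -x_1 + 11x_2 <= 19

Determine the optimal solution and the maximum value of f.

Corner points and f = -9x_1 + 3x_2:
  (0, 1/10) → f = 3/10
  (179/67, 132/67) → f = -1215/67
  (0, 19/11) → f = 57/11

The optimum lies where x_1 = 0 and -x_1 + 11x_2 = 19.
Solving simultaneously gives x_1 = 0, x_2 = 19/11.

x_1 = 0, x_2 = 19/11, maximum f = 57/11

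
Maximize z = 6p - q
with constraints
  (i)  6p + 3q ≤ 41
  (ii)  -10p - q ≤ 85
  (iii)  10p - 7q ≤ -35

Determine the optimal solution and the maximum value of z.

p = 91/36, q = 155/18, maximum z = 59/9

At the optimal vertex, 6p + 3q = 41 and 10p - 7q = -35.
Solving simultaneously gives p = 91/36, q = 155/18.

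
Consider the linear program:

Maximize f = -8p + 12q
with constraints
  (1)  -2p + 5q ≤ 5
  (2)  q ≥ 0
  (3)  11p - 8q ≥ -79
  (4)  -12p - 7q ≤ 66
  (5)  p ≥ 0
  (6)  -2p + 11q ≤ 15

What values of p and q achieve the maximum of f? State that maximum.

Vertices and f = -8p + 12q:
  (0, 1) → f = 12
  (5/3, 5/3) → f = 20/3
  (0, 0) → f = 0
The feasible region is unbounded (it extends along (11, 2), (1, 0)), but f strictly decreases along every unbounded feasible direction, so there is no improving ray and the maximum is attained at a vertex.

The optimum lies where -2p + 5q = 5 and p = 0.
Solving simultaneously gives p = 0, q = 1.

p = 0, q = 1, maximum f = 12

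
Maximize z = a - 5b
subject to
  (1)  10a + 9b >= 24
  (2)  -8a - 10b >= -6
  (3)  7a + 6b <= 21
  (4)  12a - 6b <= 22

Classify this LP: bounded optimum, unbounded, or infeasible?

infeasible

The boundaries 10a + 9b = 24 and -8a - 10b = -6 meet at (93/14, -33/7), but that point violates 12a - 6b ≤ 22. Every candidate vertex is excluded by some other constraint, so the feasible region is empty.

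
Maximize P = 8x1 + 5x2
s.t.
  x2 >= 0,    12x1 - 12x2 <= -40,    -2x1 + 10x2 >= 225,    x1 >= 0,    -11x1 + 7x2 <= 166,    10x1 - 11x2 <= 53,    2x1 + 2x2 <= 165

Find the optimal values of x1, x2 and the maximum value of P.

Extreme points and P = 8x1 + 5x2:
  (575/24, 655/24) → P = 2625/8
  (475/12, 515/12) → P = 2125/4
  (0, 45/2) → P = 225/2
  (0, 166/7) → P = 830/7
  (823/36, 2147/36) → P = 5773/12

The binding constraints are 12x1 - 12x2 = -40 and 2x1 + 2x2 = 165.
Solving simultaneously gives x1 = 475/12, x2 = 515/12.

x1 = 475/12, x2 = 515/12, maximum P = 2125/4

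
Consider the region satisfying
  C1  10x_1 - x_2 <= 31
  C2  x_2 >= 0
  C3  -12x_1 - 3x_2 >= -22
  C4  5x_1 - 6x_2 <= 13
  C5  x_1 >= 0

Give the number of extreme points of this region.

3

Intersecting each pair of boundary lines and keeping only the points that satisfy every inequality leaves:
  (11/6, 0)
  (0, 0)
  (0, 22/3)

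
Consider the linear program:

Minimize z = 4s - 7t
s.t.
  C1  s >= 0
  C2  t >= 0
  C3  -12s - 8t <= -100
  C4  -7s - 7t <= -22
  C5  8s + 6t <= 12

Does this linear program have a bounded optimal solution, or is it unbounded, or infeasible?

The boundaries s = 0 and -12s - 8t = -100 meet at (0, 25/2), but that point violates 8s + 6t ≤ 12. Every candidate vertex is excluded by some other constraint, so the feasible region is empty.

infeasible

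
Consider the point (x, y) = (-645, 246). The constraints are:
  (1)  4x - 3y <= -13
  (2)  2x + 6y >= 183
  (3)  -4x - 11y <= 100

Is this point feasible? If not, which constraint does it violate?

(1): -3318 ≤ -13 ✓
(2): 186 ≥ 183 ✓
(3): -126 ≤ 100 ✓

feasible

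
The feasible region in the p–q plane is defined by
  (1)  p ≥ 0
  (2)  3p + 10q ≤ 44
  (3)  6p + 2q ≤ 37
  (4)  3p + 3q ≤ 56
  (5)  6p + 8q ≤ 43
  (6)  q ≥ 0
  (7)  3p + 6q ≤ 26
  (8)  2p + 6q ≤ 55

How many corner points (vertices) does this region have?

5

Intersecting each pair of boundary lines and keeping only the points that satisfy every inequality leaves:
  (0, 0)
  (0, 13/3)
  (35/6, 1)
  (37/6, 0)
  (25/6, 9/4)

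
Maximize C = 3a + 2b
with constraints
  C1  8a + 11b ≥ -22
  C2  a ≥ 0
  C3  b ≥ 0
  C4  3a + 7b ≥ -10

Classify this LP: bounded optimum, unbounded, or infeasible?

From the feasible point (0, 0), moving in the direction (0, 1) keeps every constraint satisfied while C increases without bound.

unbounded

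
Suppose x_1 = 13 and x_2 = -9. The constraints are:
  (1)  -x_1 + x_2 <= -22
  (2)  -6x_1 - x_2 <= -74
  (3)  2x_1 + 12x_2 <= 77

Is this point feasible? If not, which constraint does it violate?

Constraint (2): -6x_1 - x_2 = -69, which is not ≤ -74. All other constraints are satisfied.

not feasible — violates (2)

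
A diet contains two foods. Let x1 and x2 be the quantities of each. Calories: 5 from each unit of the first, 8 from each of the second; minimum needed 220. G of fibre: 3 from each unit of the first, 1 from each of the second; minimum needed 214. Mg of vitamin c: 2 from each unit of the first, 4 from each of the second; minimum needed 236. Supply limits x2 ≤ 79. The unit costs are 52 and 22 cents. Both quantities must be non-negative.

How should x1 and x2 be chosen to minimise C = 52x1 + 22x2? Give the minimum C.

x1 = 62, x2 = 28, minimum C = 3840

Feasible corners and C = 52x1 + 22x2:
  (118, 0) → C = 6136
  (62, 28) → C = 3840
  (45, 79) → C = 4078
The feasible region is unbounded (it extends along (1, 0)), but C strictly increases along every unbounded feasible direction, so there is no improving ray and the minimum is attained at a vertex.

The binding constraints are 3x1 + x2 = 214 and 2x1 + 4x2 = 236.
Solving simultaneously gives x1 = 62, x2 = 28.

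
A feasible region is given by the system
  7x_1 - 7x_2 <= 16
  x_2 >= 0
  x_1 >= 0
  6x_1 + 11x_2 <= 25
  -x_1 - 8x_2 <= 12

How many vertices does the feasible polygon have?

4

Intersecting each pair of boundary lines and keeping only the points that satisfy every inequality leaves:
  (16/7, 0)
  (351/119, 79/119)
  (0, 0)
  (0, 25/11)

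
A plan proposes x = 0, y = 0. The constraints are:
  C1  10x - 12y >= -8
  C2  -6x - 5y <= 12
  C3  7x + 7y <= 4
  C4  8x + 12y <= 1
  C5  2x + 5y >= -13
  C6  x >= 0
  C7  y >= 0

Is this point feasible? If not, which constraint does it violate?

feasible

C1: 0 ≥ -8 ✓
C2: 0 ≤ 12 ✓
C3: 0 ≤ 4 ✓
C4: 0 ≤ 1 ✓
C5: 0 ≥ -13 ✓
C6: 0 ≥ 0 ✓
C7: 0 ≥ 0 ✓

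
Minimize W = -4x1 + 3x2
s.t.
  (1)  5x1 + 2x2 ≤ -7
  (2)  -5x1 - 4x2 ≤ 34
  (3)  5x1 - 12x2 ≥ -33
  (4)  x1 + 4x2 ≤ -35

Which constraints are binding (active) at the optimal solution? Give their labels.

Corner points and W = -4x1 + 3x2:
  (4, -27/2) → W = -113/2
  (7/3, -28/3) → W = -112/3
  (1/4, -141/16) → W = -439/16

The minimum is at (4, -27/2). Substituting into each constraint, equality holds for (1) and (2); the remaining constraints have slack.

(1) and (2)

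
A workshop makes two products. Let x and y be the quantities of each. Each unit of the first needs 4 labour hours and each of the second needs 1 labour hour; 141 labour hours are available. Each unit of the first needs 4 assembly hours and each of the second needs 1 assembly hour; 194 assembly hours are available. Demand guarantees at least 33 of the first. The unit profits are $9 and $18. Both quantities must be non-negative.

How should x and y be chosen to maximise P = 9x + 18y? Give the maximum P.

Feasible corners and P = 9x + 18y:
  (141/4, 0) → P = 1269/4
  (33, 0) → P = 297
  (33, 9) → P = 459

x = 33, y = 9, maximum P = 459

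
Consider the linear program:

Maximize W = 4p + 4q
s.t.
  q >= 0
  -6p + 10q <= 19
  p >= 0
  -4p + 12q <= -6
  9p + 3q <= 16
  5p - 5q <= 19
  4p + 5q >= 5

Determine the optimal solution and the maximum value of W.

p = 7/4, q = 1/12, maximum W = 22/3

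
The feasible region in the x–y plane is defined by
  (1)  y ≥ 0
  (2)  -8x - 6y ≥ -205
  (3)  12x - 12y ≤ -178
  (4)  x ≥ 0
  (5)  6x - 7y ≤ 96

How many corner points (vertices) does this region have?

The feasible vertices (each the meet of two boundaries and inside every other half-plane) are:
  (58/7, 971/42)
  (0, 205/6)
  (0, 89/6)

3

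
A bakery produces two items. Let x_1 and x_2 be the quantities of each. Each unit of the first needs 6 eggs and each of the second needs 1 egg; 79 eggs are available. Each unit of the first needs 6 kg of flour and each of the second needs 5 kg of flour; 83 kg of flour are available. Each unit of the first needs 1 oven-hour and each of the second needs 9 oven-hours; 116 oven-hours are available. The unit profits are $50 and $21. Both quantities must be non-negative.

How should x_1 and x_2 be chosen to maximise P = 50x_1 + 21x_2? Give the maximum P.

x_1 = 13, x_2 = 1, maximum P = 671

Vertices and P = 50x_1 + 21x_2:
  (0, 0) → P = 0
  (0, 116/9) → P = 812/3
  (79/6, 0) → P = 1975/3
  (13, 1) → P = 671
  (167/49, 613/49) → P = 21223/49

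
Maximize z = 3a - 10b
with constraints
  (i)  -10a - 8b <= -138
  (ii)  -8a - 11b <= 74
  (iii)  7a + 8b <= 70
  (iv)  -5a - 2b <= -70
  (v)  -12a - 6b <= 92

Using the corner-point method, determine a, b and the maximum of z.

a = 1362/13, b = -1078/13, maximum z = 14866/13

Extreme points and z = 3a - 10b:
  (1055/23, -922/23) → z = 12385/23
  (68/3, -133/12) → z = 1073/6
  (1362/13, -1078/13) → z = 14866/13

At the optimal vertex, -8a - 11b = 74 and 7a + 8b = 70.
Solving simultaneously gives a = 1362/13, b = -1078/13.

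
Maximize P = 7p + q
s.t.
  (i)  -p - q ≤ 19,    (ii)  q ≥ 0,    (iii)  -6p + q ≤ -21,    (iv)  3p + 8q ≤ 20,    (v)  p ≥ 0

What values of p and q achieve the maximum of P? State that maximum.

Corner points and P = 7p + q:
  (7/2, 0) → P = 49/2
  (20/3, 0) → P = 140/3
  (188/51, 19/17) → P = 1373/51

At the optimal vertex, q = 0 and 3p + 8q = 20.
Solving simultaneously gives p = 20/3, q = 0.

p = 20/3, q = 0, maximum P = 140/3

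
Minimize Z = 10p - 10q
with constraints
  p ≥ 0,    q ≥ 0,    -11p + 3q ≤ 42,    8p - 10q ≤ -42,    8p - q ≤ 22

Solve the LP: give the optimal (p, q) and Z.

Corner points and Z = 10p - 10q:
  (0, 14) → Z = -140
  (0, 21/5) → Z = -42
  (108/13, 578/13) → Z = -4700/13
  (131/36, 64/9) → Z = -625/18

The binding constraints are -11p + 3q = 42 and 8p - q = 22.
Solving simultaneously gives p = 108/13, q = 578/13.

p = 108/13, q = 578/13, minimum Z = -4700/13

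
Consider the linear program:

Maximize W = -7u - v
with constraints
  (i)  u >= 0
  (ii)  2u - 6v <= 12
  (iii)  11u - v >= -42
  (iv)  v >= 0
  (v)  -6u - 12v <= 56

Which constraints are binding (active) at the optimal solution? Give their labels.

Vertices and W = -7u - v:
  (0, 42) → W = -42
  (0, 0) → W = 0
  (6, 0) → W = -42
The feasible region is unbounded (it extends along (3, 1), (1, 11)), but W strictly decreases along every unbounded feasible direction, so there is no improving ray and the maximum is attained at a vertex.

The maximum is at (0, 0). Substituting into each constraint, equality holds for (i) and (iv); the remaining constraints have slack.

(i) and (iv)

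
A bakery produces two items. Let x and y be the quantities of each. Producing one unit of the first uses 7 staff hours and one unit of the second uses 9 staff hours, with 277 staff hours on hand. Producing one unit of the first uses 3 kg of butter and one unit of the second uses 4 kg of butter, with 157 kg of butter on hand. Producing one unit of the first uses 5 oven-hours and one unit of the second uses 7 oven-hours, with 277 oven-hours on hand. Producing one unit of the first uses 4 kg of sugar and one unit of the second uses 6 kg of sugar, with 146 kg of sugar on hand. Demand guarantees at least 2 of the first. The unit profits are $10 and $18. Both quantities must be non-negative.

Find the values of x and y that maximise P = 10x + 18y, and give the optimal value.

x = 2, y = 23, maximum P = 434

Feasible corners and P = 10x + 18y:
  (73/2, 0) → P = 365
  (2, 0) → P = 20
  (2, 23) → P = 434

The binding constraints are 4x + 6y = 146 and x = 2.
Solving simultaneously gives x = 2, y = 23.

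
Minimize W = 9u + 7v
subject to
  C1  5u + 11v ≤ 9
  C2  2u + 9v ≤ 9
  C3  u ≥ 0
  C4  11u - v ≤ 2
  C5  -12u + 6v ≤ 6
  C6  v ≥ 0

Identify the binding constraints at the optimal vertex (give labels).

Feasible corners and W = 9u + 7v:
  (0, 9/11) → W = 63/11
  (31/126, 89/126) → W = 451/63
  (0, 0) → W = 0
  (2/11, 0) → W = 18/11

The minimum is at (0, 0). Substituting into each constraint, equality holds for C3 and C6; the remaining constraints have slack.

C3 and C6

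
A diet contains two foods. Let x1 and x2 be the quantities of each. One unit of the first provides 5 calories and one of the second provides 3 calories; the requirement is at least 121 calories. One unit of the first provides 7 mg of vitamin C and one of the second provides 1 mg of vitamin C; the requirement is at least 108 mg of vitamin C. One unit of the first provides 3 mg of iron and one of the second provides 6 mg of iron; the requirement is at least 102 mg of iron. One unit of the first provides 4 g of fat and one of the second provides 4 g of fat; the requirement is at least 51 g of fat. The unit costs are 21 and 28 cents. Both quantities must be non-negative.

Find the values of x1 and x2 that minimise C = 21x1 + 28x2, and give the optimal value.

Vertices and C = 21x1 + 28x2:
  (0, 108) → C = 3024
  (34, 0) → C = 714
  (203/16, 307/16) → C = 12859/16
  (20, 7) → C = 616
The feasible region is unbounded (it extends along (0, 1), (1, 0)), but C strictly increases along every unbounded feasible direction, so there is no improving ray and the minimum is attained at a vertex.

At the optimal vertex, 5x1 + 3x2 = 121 and 3x1 + 6x2 = 102.
Solving simultaneously gives x1 = 20, x2 = 7.

x1 = 20, x2 = 7, minimum C = 616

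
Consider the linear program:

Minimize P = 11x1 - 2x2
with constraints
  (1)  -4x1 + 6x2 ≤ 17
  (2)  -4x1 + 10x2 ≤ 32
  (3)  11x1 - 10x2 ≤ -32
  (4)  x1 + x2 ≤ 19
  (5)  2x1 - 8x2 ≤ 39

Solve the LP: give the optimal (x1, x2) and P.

x1 = -37/2, x2 = -19/2, minimum P = -369/2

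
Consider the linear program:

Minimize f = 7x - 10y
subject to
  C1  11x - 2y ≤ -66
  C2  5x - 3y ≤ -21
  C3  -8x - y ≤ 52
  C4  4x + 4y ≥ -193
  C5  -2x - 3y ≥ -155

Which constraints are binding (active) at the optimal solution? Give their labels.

C3 and C5

Corner points and f = 7x - 10y:
  (-170/27, -44/27) → f = -250/9
  (112/37, 1837/37) → f = -17586/37
  (-311/22, 672/11) → f = -15617/22

The minimum is at (-311/22, 672/11). Substituting into each constraint, equality holds for C3 and C5; the remaining constraints have slack.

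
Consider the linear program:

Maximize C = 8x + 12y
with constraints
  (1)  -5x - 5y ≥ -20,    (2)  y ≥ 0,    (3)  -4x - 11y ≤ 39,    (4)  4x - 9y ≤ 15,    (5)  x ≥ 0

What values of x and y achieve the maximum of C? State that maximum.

x = 0, y = 4, maximum C = 48

Vertices and C = 8x + 12y:
  (51/13, 1/13) → C = 420/13
  (0, 4) → C = 48
  (15/4, 0) → C = 30
  (0, 0) → C = 0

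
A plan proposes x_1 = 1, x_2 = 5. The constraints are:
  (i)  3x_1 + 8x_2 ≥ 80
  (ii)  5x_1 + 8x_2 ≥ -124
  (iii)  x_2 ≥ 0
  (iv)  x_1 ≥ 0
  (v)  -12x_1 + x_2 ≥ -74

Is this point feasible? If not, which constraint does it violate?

not feasible — violates (i)

Constraint (i): 3x_1 + 8x_2 = 43, which is not ≥ 80. All other constraints are satisfied.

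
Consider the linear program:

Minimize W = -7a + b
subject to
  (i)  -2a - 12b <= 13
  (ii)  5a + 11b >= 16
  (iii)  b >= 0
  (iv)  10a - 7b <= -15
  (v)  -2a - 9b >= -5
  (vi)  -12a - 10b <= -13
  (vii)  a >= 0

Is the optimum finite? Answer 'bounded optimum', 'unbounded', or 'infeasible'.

The boundaries 10a - 7b = -15 and a = 0 meet at (0, 15/7), but that point violates -2a - 9b ≥ -5. Every candidate vertex is excluded by some other constraint, so the feasible region is empty.

infeasible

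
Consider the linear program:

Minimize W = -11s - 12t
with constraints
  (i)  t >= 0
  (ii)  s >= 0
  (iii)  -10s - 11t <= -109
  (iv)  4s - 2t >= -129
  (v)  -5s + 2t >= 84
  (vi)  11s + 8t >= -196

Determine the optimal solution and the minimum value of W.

Corner points and W = -11s - 12t:
  (0, 129/2) → W = -774
  (0, 42) → W = -504
  (45, 309/2) → W = -2349

The binding constraints are 4s - 2t = -129 and -5s + 2t = 84.
Solving simultaneously gives s = 45, t = 309/2.

s = 45, t = 309/2, minimum W = -2349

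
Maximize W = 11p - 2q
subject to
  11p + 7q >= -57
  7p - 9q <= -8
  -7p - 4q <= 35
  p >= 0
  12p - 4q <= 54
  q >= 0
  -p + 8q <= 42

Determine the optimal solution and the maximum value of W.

p = 150/23, q = 279/46, maximum W = 1371/23

Vertices and W = 11p - 2q:
  (0, 8/9) → W = -16/9
  (259/40, 237/40) → W = 475/8
  (0, 21/4) → W = -21/2
  (150/23, 279/46) → W = 1371/23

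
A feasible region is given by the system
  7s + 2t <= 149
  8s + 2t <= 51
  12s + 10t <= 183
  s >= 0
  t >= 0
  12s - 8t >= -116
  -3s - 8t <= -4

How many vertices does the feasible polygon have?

Pairwise boundary intersections that survive every other constraint:
  (18/7, 213/14)
  (51/8, 0)
  (38/27, 299/18)
  (0, 29/2)
  (0, 1/2)
  (4/3, 0)

6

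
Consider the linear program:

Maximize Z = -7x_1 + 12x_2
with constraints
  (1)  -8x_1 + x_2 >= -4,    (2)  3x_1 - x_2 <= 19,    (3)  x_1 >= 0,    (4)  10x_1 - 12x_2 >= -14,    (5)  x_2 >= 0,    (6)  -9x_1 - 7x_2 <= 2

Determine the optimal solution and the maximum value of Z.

The binding constraints are -8x_1 + x_2 = -4 and 10x_1 - 12x_2 = -14.
Solving simultaneously gives x_1 = 31/43, x_2 = 76/43.

x_1 = 31/43, x_2 = 76/43, maximum Z = 695/43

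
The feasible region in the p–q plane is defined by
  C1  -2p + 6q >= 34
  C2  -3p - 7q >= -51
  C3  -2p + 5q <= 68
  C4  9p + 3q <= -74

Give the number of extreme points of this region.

The feasible vertices (each the meet of two boundaries and inside every other half-plane) are:
  (-119, -34)
  (-91/10, 79/30)
  (-574/51, 464/51)

3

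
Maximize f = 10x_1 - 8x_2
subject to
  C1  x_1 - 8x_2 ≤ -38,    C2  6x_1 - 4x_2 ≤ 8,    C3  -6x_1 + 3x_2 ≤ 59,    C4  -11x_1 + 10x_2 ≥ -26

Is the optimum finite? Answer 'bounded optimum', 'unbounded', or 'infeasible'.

bounded optimum

Vertices and f = 10x_1 - 8x_2:
  (54/11, 59/11) → f = 68/11
  (-358/45, 169/45) → f = -548/5
The feasible region has finitely many vertices and no improving ray; the maximum is 68/11 at (54/11, 59/11).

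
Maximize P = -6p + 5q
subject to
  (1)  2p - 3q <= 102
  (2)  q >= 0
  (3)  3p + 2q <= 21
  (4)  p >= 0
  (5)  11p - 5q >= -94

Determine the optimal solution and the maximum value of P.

p = 0, q = 21/2, maximum P = 105/2

Extreme points and P = -6p + 5q:
  (7, 0) → P = -42
  (0, 0) → P = 0
  (0, 21/2) → P = 105/2

The optimum lies where 3p + 2q = 21 and p = 0.
Solving simultaneously gives p = 0, q = 21/2.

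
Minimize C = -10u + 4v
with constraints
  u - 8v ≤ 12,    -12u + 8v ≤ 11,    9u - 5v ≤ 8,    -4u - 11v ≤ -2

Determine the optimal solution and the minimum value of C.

u = 119/12, v = 65/4, minimum C = -205/6

Vertices and C = -10u + 4v:
  (119/12, 65/4) → C = -205/6
  (-105/164, 17/41) → C = 661/82
  (14/17, -2/17) → C = -148/17

At the optimal vertex, -12u + 8v = 11 and 9u - 5v = 8.
Solving simultaneously gives u = 119/12, v = 65/4.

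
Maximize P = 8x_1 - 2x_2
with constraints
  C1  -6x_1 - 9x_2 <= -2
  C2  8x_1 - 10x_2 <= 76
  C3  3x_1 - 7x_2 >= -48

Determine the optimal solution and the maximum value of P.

Feasible corners and P = 8x_1 - 2x_2:
  (16/3, -10/3) → P = 148/3
  (-418/69, 98/23) → P = -3932/69
  (506/13, 306/13) → P = 3436/13

At the optimal vertex, 8x_1 - 10x_2 = 76 and 3x_1 - 7x_2 = -48.
Solving simultaneously gives x_1 = 506/13, x_2 = 306/13.

x_1 = 506/13, x_2 = 306/13, maximum P = 3436/13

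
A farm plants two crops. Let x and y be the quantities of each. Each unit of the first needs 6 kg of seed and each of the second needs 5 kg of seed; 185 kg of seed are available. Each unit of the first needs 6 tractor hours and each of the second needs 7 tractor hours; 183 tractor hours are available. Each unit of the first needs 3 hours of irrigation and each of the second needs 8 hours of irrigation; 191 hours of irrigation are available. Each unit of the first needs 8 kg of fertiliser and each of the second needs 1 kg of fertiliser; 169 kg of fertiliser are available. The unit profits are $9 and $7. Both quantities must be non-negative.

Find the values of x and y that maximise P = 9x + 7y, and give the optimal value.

x = 20, y = 9, maximum P = 243

Extreme points and P = 9x + 7y:
  (0, 0) → P = 0
  (0, 191/8) → P = 1337/8
  (169/8, 0) → P = 1521/8
  (127/27, 199/9) → P = 1774/9
  (20, 9) → P = 243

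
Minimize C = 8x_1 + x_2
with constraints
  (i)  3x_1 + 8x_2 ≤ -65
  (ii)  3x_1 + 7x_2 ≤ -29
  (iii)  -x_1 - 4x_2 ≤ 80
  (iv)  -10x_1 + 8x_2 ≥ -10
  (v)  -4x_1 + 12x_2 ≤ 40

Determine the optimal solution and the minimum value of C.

x_1 = -40, x_2 = -10, minimum C = -330

The optimum lies where -x_1 - 4x_2 = 80 and -4x_1 + 12x_2 = 40.
Solving simultaneously gives x_1 = -40, x_2 = -10.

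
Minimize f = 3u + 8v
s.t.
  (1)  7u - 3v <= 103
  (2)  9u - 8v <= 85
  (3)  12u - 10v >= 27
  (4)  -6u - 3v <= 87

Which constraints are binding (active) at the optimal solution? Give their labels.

(2) and (4)

Corner points and f = 3u + 8v:
  (569/29, 332/29) → f = 4363/29
  (949/34, 1047/34) → f = 11223/34
  (-147/25, -431/25) → f = -3889/25
  (-263/32, -201/16) → f = -4005/32

The minimum is at (-147/25, -431/25). Substituting into each constraint, equality holds for (2) and (4); the remaining constraints have slack.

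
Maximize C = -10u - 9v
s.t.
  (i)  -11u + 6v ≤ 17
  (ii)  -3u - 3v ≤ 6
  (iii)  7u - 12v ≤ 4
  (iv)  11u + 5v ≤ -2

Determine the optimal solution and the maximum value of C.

Feasible corners and C = -10u - 9v:
  (-29/17, -5/17) → C = 335/17
  (-97/121, 15/11) → C = -515/121
  (-20/19, -18/19) → C = 362/19
  (-4/167, -58/167) → C = 562/167

The optimum lies where -11u + 6v = 17 and -3u - 3v = 6.
Solving simultaneously gives u = -29/17, v = -5/17.

u = -29/17, v = -5/17, maximum C = 335/17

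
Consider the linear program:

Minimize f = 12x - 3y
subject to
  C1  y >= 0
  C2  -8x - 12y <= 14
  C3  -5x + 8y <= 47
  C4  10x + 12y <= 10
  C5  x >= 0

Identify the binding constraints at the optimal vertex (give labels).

C4 and C5

Feasible corners and f = 12x - 3y:
  (1, 0) → f = 12
  (0, 0) → f = 0
  (0, 5/6) → f = -5/2

The minimum is at (0, 5/6). Substituting into each constraint, equality holds for C4 and C5; the remaining constraints have slack.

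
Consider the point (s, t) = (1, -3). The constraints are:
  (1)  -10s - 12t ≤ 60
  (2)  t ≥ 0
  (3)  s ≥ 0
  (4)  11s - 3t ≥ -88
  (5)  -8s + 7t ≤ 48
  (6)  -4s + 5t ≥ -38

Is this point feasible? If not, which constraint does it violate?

Constraint (2): t = -3, which is not ≥ 0. All other constraints are satisfied.

not feasible — violates (2)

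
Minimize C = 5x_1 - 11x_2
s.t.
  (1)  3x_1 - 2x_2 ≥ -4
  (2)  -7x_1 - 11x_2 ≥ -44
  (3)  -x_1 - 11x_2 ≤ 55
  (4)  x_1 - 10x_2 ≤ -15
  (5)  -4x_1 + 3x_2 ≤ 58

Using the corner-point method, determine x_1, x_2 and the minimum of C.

x_1 = 44/47, x_2 = 160/47, minimum C = -1540/47

Feasible corners and C = 5x_1 - 11x_2:
  (44/47, 160/47) → C = -1540/47
  (-5/14, 41/28) → C = -501/28
  (275/81, 149/81) → C = -88/27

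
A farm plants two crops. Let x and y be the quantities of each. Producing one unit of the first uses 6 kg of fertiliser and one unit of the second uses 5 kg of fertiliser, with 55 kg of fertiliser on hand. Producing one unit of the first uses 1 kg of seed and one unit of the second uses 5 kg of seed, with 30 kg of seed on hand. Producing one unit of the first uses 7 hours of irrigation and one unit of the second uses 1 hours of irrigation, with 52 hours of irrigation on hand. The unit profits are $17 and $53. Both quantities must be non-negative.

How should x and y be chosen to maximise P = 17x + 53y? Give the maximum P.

Feasible corners and P = 17x + 53y:
  (0, 0) → P = 0
  (0, 6) → P = 318
  (52/7, 0) → P = 884/7
  (5, 5) → P = 350
  (205/29, 73/29) → P = 7354/29

At the optimal vertex, 6x + 5y = 55 and x + 5y = 30.
Solving simultaneously gives x = 5, y = 5.

x = 5, y = 5, maximum P = 350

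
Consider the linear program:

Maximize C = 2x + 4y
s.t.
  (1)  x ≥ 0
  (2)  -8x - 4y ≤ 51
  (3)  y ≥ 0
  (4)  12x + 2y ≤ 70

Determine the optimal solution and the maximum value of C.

Corner points and C = 2x + 4y:
  (0, 0) → C = 0
  (0, 35) → C = 140
  (35/6, 0) → C = 35/3

The optimum lies where x = 0 and 12x + 2y = 70.
Solving simultaneously gives x = 0, y = 35.

x = 0, y = 35, maximum C = 140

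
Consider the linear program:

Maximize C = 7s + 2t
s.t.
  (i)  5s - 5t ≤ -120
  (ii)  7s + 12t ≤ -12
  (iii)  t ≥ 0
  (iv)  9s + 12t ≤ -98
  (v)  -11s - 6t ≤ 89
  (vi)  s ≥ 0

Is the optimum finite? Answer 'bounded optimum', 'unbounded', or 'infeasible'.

infeasible

The boundaries -11s - 6t = 89 and s = 0 meet at (0, -89/6), but that point violates 5s - 5t ≤ -120. Every candidate vertex is excluded by some other constraint, so the feasible region is empty.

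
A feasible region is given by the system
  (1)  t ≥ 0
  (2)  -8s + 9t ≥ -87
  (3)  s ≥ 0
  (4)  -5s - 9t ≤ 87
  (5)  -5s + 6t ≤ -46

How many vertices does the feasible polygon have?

Pairwise boundary intersections that survive every other constraint:
  (87/8, 0)
  (46/5, 0)
  (36, 67/3)

3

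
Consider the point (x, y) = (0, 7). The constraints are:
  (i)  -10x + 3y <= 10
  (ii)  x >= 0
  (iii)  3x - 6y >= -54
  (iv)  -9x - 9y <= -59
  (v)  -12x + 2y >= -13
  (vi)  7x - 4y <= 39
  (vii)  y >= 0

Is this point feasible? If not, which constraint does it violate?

not feasible — violates (i)

Constraint (i): -10x + 3y = 21, which is not ≤ 10. All other constraints are satisfied.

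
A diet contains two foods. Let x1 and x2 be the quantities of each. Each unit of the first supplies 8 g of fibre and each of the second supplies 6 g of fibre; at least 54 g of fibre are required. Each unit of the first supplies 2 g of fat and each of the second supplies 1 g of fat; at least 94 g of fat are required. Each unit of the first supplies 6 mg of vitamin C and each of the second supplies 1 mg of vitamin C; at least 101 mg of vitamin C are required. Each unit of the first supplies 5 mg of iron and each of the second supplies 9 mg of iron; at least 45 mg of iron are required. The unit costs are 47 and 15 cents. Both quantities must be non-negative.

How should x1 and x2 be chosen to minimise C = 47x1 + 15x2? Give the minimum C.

The feasible region is unbounded (it extends along (0, 1), (1, 0)), but C strictly increases along every unbounded feasible direction, so there is no improving ray and the minimum is attained at a vertex.

x1 = 7/4, x2 = 181/2, minimum C = 5759/4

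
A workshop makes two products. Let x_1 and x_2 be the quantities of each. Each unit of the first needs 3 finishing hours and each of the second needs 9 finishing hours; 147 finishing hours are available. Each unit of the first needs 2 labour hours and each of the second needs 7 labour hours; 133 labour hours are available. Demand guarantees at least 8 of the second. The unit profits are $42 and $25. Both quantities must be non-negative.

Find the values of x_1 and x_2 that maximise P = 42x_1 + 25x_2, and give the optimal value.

x_1 = 25, x_2 = 8, maximum P = 1250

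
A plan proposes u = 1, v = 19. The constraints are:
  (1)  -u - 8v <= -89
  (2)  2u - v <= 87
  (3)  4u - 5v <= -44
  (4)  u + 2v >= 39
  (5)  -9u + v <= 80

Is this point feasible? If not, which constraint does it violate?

(1): -153 ≤ -89 ✓
(2): -17 ≤ 87 ✓
(3): -91 ≤ -44 ✓
(4): 39 ≥ 39 ✓
(5): 10 ≤ 80 ✓

feasible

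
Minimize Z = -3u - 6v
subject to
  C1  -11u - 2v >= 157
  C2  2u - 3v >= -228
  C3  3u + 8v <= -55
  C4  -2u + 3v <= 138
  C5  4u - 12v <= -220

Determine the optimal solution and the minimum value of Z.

u = -605/17, v = 110/17, minimum Z = 1155/17

Extreme points and Z = -3u - 6v:
  (-1269/25, 304/25) → Z = 1983/25
  (-605/17, 110/17) → Z = 1155/17
  (-83, -28/3) → Z = 305

The optimum lies where 3u + 8v = -55 and 4u - 12v = -220.
Solving simultaneously gives u = -605/17, v = 110/17.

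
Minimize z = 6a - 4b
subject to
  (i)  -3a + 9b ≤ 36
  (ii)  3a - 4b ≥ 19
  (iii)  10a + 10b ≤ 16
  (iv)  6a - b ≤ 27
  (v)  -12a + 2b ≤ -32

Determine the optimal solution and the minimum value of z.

Vertices and z = 6a - 4b:
  (127/35, -71/35) → z = 1046/35
  (15/7, -22/7) → z = 178/7
  (143/35, -87/35) → z = 1206/35
The feasible region is unbounded (it extends along (-1, -6)), but z strictly increases along every unbounded feasible direction, so there is no improving ray and the minimum is attained at a vertex.

a = 15/7, b = -22/7, minimum z = 178/7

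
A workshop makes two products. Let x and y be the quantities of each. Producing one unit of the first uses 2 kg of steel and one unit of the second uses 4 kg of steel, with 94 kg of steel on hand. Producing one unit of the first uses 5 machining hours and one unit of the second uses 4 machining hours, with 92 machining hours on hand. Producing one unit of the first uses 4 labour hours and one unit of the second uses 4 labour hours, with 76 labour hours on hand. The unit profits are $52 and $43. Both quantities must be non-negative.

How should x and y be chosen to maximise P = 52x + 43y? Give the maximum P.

x = 16, y = 3, maximum P = 961

Feasible corners and P = 52x + 43y:
  (0, 0) → P = 0
  (0, 19) → P = 817
  (92/5, 0) → P = 4784/5
  (16, 3) → P = 961

The optimum lies where 5x + 4y = 92 and 4x + 4y = 76.
Solving simultaneously gives x = 16, y = 3.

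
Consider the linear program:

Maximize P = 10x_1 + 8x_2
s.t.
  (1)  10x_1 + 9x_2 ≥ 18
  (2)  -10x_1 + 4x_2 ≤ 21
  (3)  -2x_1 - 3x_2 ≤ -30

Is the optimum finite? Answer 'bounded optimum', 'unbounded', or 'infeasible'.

From the feasible point (3/2, 9), moving in the direction (4, 10) keeps every constraint satisfied while P increases without bound.

unbounded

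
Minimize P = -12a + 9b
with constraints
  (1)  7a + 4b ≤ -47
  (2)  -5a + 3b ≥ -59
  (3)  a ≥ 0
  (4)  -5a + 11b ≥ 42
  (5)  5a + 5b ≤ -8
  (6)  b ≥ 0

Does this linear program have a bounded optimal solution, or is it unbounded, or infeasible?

The boundaries 7a + 4b = -47 and -5a + 11b = 42 meet at (-685/97, 59/97), but that point violates a ≥ 0. Every candidate vertex is excluded by some other constraint, so the feasible region is empty.

infeasible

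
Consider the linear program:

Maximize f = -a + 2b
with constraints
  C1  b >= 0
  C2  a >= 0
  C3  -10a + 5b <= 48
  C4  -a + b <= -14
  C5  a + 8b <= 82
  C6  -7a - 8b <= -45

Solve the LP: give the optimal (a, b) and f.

a = 194/9, b = 68/9, maximum f = -58/9

Corner points and f = -a + 2b:
  (14, 0) → f = -14
  (82, 0) → f = -82
  (194/9, 68/9) → f = -58/9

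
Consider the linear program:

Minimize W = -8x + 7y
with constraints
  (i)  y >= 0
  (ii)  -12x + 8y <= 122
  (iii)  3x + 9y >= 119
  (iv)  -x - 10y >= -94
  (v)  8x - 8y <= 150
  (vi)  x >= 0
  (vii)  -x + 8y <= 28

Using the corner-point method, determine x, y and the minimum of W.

x = 178/7, y = 187/28, minimum W = -4387/28

Feasible corners and W = -8x + 7y:
  (1151/48, 251/48) → W = -7451/48
  (700/33, 203/33) → W = -1393/11
  (178/7, 187/28) → W = -4387/28

At the optimal vertex, 8x - 8y = 150 and -x + 8y = 28.
Solving simultaneously gives x = 178/7, y = 187/28.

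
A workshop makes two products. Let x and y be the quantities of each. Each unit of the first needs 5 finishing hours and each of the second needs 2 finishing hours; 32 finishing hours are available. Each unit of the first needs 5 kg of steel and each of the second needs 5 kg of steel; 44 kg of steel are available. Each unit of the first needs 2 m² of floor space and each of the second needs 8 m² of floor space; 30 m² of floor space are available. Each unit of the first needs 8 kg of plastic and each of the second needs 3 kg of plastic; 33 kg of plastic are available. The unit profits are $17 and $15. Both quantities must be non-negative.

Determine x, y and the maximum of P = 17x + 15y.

Feasible corners and P = 17x + 15y:
  (0, 0) → P = 0
  (0, 15/4) → P = 225/4
  (33/8, 0) → P = 561/8
  (3, 3) → P = 96

At the optimal vertex, 2x + 8y = 30 and 8x + 3y = 33.
Solving simultaneously gives x = 3, y = 3.

x = 3, y = 3, maximum P = 96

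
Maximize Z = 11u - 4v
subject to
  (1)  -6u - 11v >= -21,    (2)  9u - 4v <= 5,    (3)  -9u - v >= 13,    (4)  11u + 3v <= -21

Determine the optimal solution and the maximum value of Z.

Feasible corners and Z = 11u - 4v:
  (-294/103, 357/103) → Z = -4662/103
  (-47/45, -18/5) → Z = 131/45
  (-9/8, -23/8) → Z = -7/8
The feasible region is unbounded (it extends along (-4, -9), (-11, 6)), but Z strictly decreases along every unbounded feasible direction, so there is no improving ray and the maximum is attained at a vertex.

u = -47/45, v = -18/5, maximum Z = 131/45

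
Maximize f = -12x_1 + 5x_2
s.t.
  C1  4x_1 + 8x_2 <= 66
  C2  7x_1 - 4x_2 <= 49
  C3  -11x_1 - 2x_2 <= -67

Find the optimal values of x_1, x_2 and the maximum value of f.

Feasible corners and f = -12x_1 + 5x_2:
  (82/9, 133/36) → f = -3271/36
  (101/20, 229/40) → f = -1279/40
  (183/29, -35/29) → f = -2371/29

The binding constraints are 4x_1 + 8x_2 = 66 and -11x_1 - 2x_2 = -67.
Solving simultaneously gives x_1 = 101/20, x_2 = 229/40.

x_1 = 101/20, x_2 = 229/40, maximum f = -1279/40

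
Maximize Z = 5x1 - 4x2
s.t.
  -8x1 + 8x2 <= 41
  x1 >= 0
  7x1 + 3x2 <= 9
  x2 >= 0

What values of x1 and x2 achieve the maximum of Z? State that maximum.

Feasible corners and Z = 5x1 - 4x2:
  (0, 3) → Z = -12
  (0, 0) → Z = 0
  (9/7, 0) → Z = 45/7

x1 = 9/7, x2 = 0, maximum Z = 45/7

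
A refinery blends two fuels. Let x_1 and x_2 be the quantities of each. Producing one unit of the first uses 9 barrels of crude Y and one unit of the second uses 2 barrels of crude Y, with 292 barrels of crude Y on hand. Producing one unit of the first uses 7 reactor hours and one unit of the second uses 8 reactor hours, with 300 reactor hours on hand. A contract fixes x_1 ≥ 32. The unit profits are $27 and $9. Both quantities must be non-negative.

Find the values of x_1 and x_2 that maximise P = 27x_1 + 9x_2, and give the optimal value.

Vertices and P = 27x_1 + 9x_2:
  (292/9, 0) → P = 876
  (32, 0) → P = 864
  (32, 2) → P = 882

x_1 = 32, x_2 = 2, maximum P = 882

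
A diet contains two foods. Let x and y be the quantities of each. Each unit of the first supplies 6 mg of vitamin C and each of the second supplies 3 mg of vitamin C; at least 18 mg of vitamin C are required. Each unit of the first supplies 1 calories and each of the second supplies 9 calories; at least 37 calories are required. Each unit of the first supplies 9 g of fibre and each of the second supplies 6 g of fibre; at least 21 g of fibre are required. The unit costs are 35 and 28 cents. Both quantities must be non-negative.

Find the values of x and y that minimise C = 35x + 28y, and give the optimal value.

x = 1, y = 4, minimum C = 147

Vertices and C = 35x + 28y:
  (0, 6) → C = 168
  (37, 0) → C = 1295
  (1, 4) → C = 147
The feasible region is unbounded (it extends along (0, 1), (1, 0)), but C strictly increases along every unbounded feasible direction, so there is no improving ray and the minimum is attained at a vertex.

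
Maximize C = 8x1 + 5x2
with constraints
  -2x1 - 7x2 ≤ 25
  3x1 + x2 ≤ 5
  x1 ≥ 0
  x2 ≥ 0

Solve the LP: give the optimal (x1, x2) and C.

Corner points and C = 8x1 + 5x2:
  (0, 5) → C = 25
  (5/3, 0) → C = 40/3
  (0, 0) → C = 0

The optimum lies where 3x1 + x2 = 5 and x1 = 0.
Solving simultaneously gives x1 = 0, x2 = 5.

x1 = 0, x2 = 5, maximum C = 25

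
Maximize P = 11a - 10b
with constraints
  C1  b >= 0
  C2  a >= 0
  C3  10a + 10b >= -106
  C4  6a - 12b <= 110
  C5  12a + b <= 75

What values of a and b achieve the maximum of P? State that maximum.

a = 25/4, b = 0, maximum P = 275/4

Extreme points and P = 11a - 10b:
  (0, 0) → P = 0
  (25/4, 0) → P = 275/4
  (0, 75) → P = -750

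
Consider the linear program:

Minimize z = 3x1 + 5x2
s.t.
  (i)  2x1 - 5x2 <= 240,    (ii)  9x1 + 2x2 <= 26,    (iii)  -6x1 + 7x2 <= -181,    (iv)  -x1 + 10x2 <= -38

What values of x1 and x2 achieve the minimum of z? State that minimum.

x1 = -775/16, x2 = -539/8, minimum z = -7715/16

Vertices and z = 3x1 + 5x2:
  (610/49, -2108/49) → z = -8710/49
  (-775/16, -539/8) → z = -7715/16
  (544/75, -491/25) → z = -1911/25

At the optimal vertex, 2x1 - 5x2 = 240 and -6x1 + 7x2 = -181.
Solving simultaneously gives x1 = -775/16, x2 = -539/8.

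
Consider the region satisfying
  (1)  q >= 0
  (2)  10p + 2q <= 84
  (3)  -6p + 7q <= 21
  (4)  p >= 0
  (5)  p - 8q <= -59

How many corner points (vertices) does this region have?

Pairwise boundary intersections that survive every other constraint:
  (273/41, 357/41)
  (277/41, 337/41)
  (245/41, 333/41)

3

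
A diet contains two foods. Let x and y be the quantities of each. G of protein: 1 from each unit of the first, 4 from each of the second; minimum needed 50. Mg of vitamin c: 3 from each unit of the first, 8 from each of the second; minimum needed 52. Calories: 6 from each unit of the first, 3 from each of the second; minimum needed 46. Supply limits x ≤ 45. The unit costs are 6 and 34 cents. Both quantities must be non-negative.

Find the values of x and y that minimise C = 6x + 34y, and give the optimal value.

x = 45, y = 5/4, minimum C = 625/2

Feasible corners and C = 6x + 34y:
  (0, 46/3) → C = 1564/3
  (34/21, 254/21) → C = 8840/21
  (45, 5/4) → C = 625/2
The feasible region is unbounded (it extends along (0, 1)), but C strictly increases along every unbounded feasible direction, so there is no improving ray and the minimum is attained at a vertex.

The optimum lies where x + 4y = 50 and x = 45.
Solving simultaneously gives x = 45, y = 5/4.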